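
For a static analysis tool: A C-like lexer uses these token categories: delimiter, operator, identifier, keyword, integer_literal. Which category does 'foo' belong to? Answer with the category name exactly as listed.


Token: 'foo'
Checking categories:
  identifier: YES
  integer_literal: no
  operator: no
  keyword: no
  delimiter: no
Category: identifier

identifier


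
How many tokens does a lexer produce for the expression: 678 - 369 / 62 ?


Scanning '678 - 369 / 62'
Token 1: '678' -> integer_literal
Token 2: '-' -> operator
Token 3: '369' -> integer_literal
Token 4: '/' -> operator
Token 5: '62' -> integer_literal
Total tokens: 5

5


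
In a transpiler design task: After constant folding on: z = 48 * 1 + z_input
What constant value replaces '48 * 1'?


Identifying constant sub-expression:
  Original: z = 48 * 1 + z_input
  48 and 1 are both compile-time constants
  Evaluating: 48 * 1 = 48
  After folding: z = 48 + z_input

48


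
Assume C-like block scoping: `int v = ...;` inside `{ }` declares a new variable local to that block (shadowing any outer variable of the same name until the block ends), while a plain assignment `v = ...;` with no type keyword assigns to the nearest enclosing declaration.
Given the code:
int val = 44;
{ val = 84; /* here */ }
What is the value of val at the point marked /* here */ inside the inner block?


Analyzing scoping rules:
Outer scope: declares val = 44
Inner block: 'val = 84;' has no type keyword, so it is an assignment to the outer val (no shadowing)
Inside the block, after the assignment -> 84
Result: 84

84


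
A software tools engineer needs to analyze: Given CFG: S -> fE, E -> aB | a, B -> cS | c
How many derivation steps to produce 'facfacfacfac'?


Grammar: S -> fE, E -> aB | a, B -> cS | c
Deriving 'facfacfacfac':
Step 1: S -> fE => fE
Step 2: E -> aB => faB
Step 3: B -> cS => facS
Step 4: S -> fE => facfE
Step 5: E -> aB => facfaB
Step 6: B -> cS => facfacS
Step 7: S -> fE => facfacfE
Step 8: E -> aB => facfacfaB
Step 9: B -> cS => facfacfacS
Step 10: S -> fE => facfacfacfE
Step 11: E -> aB => facfacfacfaB
Step 12: B -> c => facfacfacfac
Total derivation steps: 12

12


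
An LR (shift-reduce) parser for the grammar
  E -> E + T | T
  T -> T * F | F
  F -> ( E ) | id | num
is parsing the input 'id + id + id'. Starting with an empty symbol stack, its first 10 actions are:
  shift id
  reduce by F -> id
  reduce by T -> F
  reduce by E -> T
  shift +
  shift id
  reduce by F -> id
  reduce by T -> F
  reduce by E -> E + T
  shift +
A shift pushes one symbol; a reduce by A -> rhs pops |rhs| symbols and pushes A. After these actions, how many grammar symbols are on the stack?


Tracking the symbol stack through each action:
  Action 1: shift 'id' : push -> stack = [id] (size 1)
  Action 2: reduce by F -> id : pop 1, push F -> stack = [F] (size 1)
  Action 3: reduce by T -> F : pop 1, push T -> stack = [T] (size 1)
  Action 4: reduce by E -> T : pop 1, push E -> stack = [E] (size 1)
  Action 5: shift '+' : push -> stack = [E, +] (size 2)
  Action 6: shift 'id' : push -> stack = [E, +, id] (size 3)
  Action 7: reduce by F -> id : pop 1, push F -> stack = [E, +, F] (size 3)
  Action 8: reduce by T -> F : pop 1, push T -> stack = [E, +, T] (size 3)
  Action 9: reduce by E -> E + T : pop 3, push E -> stack = [E] (size 1)
  Action 10: shift '+' : push -> stack = [E, +] (size 2)
Final stack size: 2

2


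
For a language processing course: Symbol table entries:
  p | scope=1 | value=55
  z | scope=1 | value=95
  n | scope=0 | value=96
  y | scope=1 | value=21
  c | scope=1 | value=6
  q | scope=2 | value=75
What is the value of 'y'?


Searching symbol table for 'y':
  p | scope=1 | value=55
  z | scope=1 | value=95
  n | scope=0 | value=96
  y | scope=1 | value=21 <- MATCH
  c | scope=1 | value=6
  q | scope=2 | value=75
Found 'y' at scope 1 with value 21

21


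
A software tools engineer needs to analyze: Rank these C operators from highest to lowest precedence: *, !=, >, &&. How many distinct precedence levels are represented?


Looking up precedence for each operator:
  * -> precedence 6
  != -> precedence 3
  > -> precedence 4
  && -> precedence 2
Sorted highest to lowest: *, >, !=, &&
Distinct precedence values: [6, 4, 3, 2]
Number of distinct levels: 4

4


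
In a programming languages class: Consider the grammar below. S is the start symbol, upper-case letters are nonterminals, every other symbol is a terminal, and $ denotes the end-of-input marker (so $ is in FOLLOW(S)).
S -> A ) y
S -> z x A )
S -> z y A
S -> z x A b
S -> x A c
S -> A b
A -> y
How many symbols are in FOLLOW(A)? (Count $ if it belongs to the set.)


S is the start symbol and does not occur in any rule body, so FOLLOW(S) = {$}.
Examining every occurrence of A in a rule body:
  S -> A ) y : A is followed by terminal ')' -> add ')'
  S -> z x A ) : A is followed by terminal ')' -> add ')' (already in the set)
  S -> z y A : A is at the right end -> add FOLLOW(S) = {$}
  S -> z x A b : A is followed by terminal 'b' -> add 'b'
  S -> x A c : A is followed by terminal 'c' -> add 'c'
  S -> A b : A is followed by terminal 'b' -> add 'b' (already in the set)
  A -> y : A does not occur in the body -> contributes nothing
FOLLOW(A) = {), b, c, $}
Count: 4

4


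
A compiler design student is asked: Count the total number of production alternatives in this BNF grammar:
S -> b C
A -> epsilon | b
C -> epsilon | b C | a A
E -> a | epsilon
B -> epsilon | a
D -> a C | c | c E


Counting alternatives per rule:
  S: 1 alternative(s)
  A: 2 alternative(s)
  C: 3 alternative(s)
  E: 2 alternative(s)
  B: 2 alternative(s)
  D: 3 alternative(s)
Sum: 1 + 2 + 3 + 2 + 2 + 3 = 13

13


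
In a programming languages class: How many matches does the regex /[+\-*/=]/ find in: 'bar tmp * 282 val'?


Pattern: /[+\-*/=]/ (operators)
Input: 'bar tmp * 282 val'
Scanning for matches:
  Match 1: '*'
Total matches: 1

1


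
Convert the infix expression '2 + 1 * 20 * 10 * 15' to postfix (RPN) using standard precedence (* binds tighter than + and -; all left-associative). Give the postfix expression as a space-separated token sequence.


Applying the shunting-yard algorithm:
  Operand 2 -> output
  Push '+' onto operator stack -> op-stack: [+]
  Operand 1 -> output
  Push '*' onto operator stack -> op-stack: [+, *]
  Operand 20 -> output
  See '*' (prec 2); top '*' (prec 2) >= it -> pop '*' to output
  Push '*' onto operator stack -> op-stack: [+, *]
  Operand 10 -> output
  See '*' (prec 2); top '*' (prec 2) >= it -> pop '*' to output
  Push '*' onto operator stack -> op-stack: [+, *]
  Operand 15 -> output
  End of input: pop '*' to output
  End of input: pop '+' to output
Postfix result: 2 1 20 * 10 * 15 * +

2 1 20 * 10 * 15 * +


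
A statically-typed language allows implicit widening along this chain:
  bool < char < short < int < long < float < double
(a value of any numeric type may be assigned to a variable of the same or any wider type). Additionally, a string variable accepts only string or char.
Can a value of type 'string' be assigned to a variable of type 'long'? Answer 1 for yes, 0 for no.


Target variable type: long
Source value type: string
Rule: string cannot widen to any numeric type
Result: 0

0


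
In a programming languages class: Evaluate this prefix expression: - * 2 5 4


Parsing prefix expression: - * 2 5 4
Step 1: Innermost operation '* 2 5'
  2 * 5 = 10
Step 2: Outer operation '- [10] 4'
  10 - 4 = 6

6


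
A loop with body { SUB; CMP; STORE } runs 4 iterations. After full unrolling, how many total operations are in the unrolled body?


Loop body operations: SUB, CMP, STORE (3 ops per iteration)
Unrolling 4 iterations:
  Iteration 1: SUB, CMP, STORE (3 ops)
  Iteration 2: SUB, CMP, STORE (3 ops)
  Iteration 3: SUB, CMP, STORE (3 ops)
  Iteration 4: SUB, CMP, STORE (3 ops)
Total: 4 iterations * 3 ops/iter = 12 operations

12


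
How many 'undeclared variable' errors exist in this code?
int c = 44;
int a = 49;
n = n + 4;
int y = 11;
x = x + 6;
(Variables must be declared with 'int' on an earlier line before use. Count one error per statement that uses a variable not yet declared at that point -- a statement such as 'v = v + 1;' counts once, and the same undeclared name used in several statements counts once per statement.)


Scanning code line by line:
  Line 1: declare 'c' -> declared = ['c']
  Line 2: declare 'a' -> declared = ['a', 'c']
  Line 3: use 'n' -> ERROR (undeclared)
  Line 4: declare 'y' -> declared = ['a', 'c', 'y']
  Line 5: use 'x' -> ERROR (undeclared)
Total undeclared variable errors: 2

2


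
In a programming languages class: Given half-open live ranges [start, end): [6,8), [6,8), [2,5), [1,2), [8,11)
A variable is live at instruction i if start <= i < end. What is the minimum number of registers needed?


Live ranges:
  Var0: [6, 8)
  Var1: [6, 8)
  Var2: [2, 5)
  Var3: [1, 2)
  Var4: [8, 11)
Sweep-line events (position, delta, active):
  pos=1 start -> active=1
  pos=2 end -> active=0
  pos=2 start -> active=1
  pos=5 end -> active=0
  pos=6 start -> active=1
  pos=6 start -> active=2
  pos=8 end -> active=1
  pos=8 end -> active=0
  pos=8 start -> active=1
  pos=11 end -> active=0
Maximum simultaneous active: 2
Minimum registers needed: 2

2


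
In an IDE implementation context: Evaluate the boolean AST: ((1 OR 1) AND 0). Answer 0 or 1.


Step 1: Evaluate inner node
  1 OR 1 = 1
Step 2: Evaluate root node
  1 AND 0 = 0

0


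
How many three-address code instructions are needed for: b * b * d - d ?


Expression: b * b * d - d
Generating three-address code (respecting * over +/- precedence):
  Instruction 1: t1 = b * b
  Instruction 2: t2 = t1 * d
  Instruction 3: t3 = t2 - d
Total instructions: 3

3


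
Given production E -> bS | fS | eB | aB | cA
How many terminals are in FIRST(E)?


Production: E -> bS | fS | eB | aB | cA
Examining each alternative for leading terminals:
  E -> bS : first terminal = 'b'
  E -> fS : first terminal = 'f'
  E -> eB : first terminal = 'e'
  E -> aB : first terminal = 'a'
  E -> cA : first terminal = 'c'
FIRST(E) = {a, b, c, e, f}
Count: 5

5


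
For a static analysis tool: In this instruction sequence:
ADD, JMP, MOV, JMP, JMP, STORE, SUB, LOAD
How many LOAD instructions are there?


Scanning instruction sequence for LOAD:
  Position 1: ADD
  Position 2: JMP
  Position 3: MOV
  Position 4: JMP
  Position 5: JMP
  Position 6: STORE
  Position 7: SUB
  Position 8: LOAD <- MATCH
Matches at positions: [8]
Total LOAD count: 1

1


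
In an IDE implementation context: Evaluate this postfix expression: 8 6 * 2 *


Processing tokens left to right:
Push 8, Push 6
Pop 8 and 6, compute 8 * 6 = 48, push 48
Push 2
Pop 48 and 2, compute 48 * 2 = 96, push 96
Stack result: 96

96


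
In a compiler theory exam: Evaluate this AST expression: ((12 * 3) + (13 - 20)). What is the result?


Expression: ((12 * 3) + (13 - 20))
Evaluating step by step:
  12 * 3 = 36
  13 - 20 = -7
  36 + -7 = 29
Result: 29

29


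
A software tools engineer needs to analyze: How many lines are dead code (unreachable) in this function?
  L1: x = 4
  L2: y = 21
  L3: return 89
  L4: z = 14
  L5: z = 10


Analyzing control flow:
  L1: reachable (before return)
  L2: reachable (before return)
  L3: reachable (return statement)
  L4: DEAD (after return at L3)
  L5: DEAD (after return at L3)
Return at L3, total lines = 5
Dead lines: L4 through L5
Count: 2

2


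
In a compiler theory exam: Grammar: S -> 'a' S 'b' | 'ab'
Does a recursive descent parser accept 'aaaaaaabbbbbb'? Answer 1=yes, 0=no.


Grammar accepts strings of the form a^n b^n (n >= 1)
Word: 'aaaaaaabbbbbb'
Counting: 7 a's and 6 b's
Check: 7 == 6? No
Mismatch: a-count != b-count
Rejected

0


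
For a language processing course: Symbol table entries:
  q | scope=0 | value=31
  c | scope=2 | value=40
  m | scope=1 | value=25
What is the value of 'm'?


Searching symbol table for 'm':
  q | scope=0 | value=31
  c | scope=2 | value=40
  m | scope=1 | value=25 <- MATCH
Found 'm' at scope 1 with value 25

25


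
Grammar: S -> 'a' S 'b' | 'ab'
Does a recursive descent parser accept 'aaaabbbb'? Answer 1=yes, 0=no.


Grammar accepts strings of the form a^n b^n (n >= 1)
Word: 'aaaabbbb'
Counting: 4 a's and 4 b's
Check: 4 == 4? Yes
Derivation (S -> aSb applied 3 time(s), then S -> ab): S => aSb => aaSbb => aaaSbbb => aaaabbbb
Accepted

1


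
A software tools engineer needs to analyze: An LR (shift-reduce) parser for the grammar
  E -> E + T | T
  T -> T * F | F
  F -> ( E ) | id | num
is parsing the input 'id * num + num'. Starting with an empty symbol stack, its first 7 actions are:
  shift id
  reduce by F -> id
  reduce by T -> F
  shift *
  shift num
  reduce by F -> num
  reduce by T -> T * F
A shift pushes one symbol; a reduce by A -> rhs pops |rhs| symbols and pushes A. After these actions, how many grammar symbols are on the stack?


Tracking the symbol stack through each action:
  Action 1: shift 'id' : push -> stack = [id] (size 1)
  Action 2: reduce by F -> id : pop 1, push F -> stack = [F] (size 1)
  Action 3: reduce by T -> F : pop 1, push T -> stack = [T] (size 1)
  Action 4: shift '*' : push -> stack = [T, *] (size 2)
  Action 5: shift 'num' : push -> stack = [T, *, num] (size 3)
  Action 6: reduce by F -> num : pop 1, push F -> stack = [T, *, F] (size 3)
  Action 7: reduce by T -> T * F : pop 3, push T -> stack = [T] (size 1)
Final stack size: 1

1


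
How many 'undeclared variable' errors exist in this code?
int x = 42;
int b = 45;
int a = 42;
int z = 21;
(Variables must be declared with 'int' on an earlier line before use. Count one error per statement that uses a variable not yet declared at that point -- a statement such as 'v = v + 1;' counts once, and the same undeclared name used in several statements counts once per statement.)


Scanning code line by line:
  Line 1: declare 'x' -> declared = ['x']
  Line 2: declare 'b' -> declared = ['b', 'x']
  Line 3: declare 'a' -> declared = ['a', 'b', 'x']
  Line 4: declare 'z' -> declared = ['a', 'b', 'x', 'z']
Total undeclared variable errors: 0

0


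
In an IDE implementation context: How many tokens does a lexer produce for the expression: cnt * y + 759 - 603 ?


Scanning 'cnt * y + 759 - 603'
Token 1: 'cnt' -> identifier
Token 2: '*' -> operator
Token 3: 'y' -> identifier
Token 4: '+' -> operator
Token 5: '759' -> integer_literal
Token 6: '-' -> operator
Token 7: '603' -> integer_literal
Total tokens: 7

7


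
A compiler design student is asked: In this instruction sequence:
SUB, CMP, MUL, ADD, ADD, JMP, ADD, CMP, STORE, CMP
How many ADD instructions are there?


Scanning instruction sequence for ADD:
  Position 1: SUB
  Position 2: CMP
  Position 3: MUL
  Position 4: ADD <- MATCH
  Position 5: ADD <- MATCH
  Position 6: JMP
  Position 7: ADD <- MATCH
  Position 8: CMP
  Position 9: STORE
  Position 10: CMP
Matches at positions: [4, 5, 7]
Total ADD count: 3

3


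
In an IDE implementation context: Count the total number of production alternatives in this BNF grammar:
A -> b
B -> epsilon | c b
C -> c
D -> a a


Counting alternatives per rule:
  A: 1 alternative(s)
  B: 2 alternative(s)
  C: 1 alternative(s)
  D: 1 alternative(s)
Sum: 1 + 2 + 1 + 1 = 5

5


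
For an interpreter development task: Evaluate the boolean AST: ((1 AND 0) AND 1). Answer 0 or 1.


Step 1: Evaluate inner node
  1 AND 0 = 0
Step 2: Evaluate root node
  0 AND 1 = 0

0


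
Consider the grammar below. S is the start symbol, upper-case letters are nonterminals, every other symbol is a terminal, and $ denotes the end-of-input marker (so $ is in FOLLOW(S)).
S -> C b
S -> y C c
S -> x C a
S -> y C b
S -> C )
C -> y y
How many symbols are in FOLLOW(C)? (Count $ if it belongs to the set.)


S is the start symbol and does not occur in any rule body, so FOLLOW(S) = {$}.
Examining every occurrence of C in a rule body:
  S -> C b : C is followed by terminal 'b' -> add 'b'
  S -> y C c : C is followed by terminal 'c' -> add 'c'
  S -> x C a : C is followed by terminal 'a' -> add 'a'
  S -> y C b : C is followed by terminal 'b' -> add 'b' (already in the set)
  S -> C ) : C is followed by terminal ')' -> add ')'
  C -> y y : C does not occur in the body -> contributes nothing
FOLLOW(C) = {), a, b, c}
Count: 4

4


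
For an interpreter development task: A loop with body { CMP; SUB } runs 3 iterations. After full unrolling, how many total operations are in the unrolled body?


Loop body operations: CMP, SUB (2 ops per iteration)
Unrolling 3 iterations:
  Iteration 1: CMP, SUB (2 ops)
  Iteration 2: CMP, SUB (2 ops)
  Iteration 3: CMP, SUB (2 ops)
Total: 3 iterations * 2 ops/iter = 6 operations

6


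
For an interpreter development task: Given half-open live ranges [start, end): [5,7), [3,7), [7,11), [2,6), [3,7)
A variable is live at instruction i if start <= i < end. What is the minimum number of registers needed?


Live ranges:
  Var0: [5, 7)
  Var1: [3, 7)
  Var2: [7, 11)
  Var3: [2, 6)
  Var4: [3, 7)
Sweep-line events (position, delta, active):
  pos=2 start -> active=1
  pos=3 start -> active=2
  pos=3 start -> active=3
  pos=5 start -> active=4
  pos=6 end -> active=3
  pos=7 end -> active=2
  pos=7 end -> active=1
  pos=7 end -> active=0
  pos=7 start -> active=1
  pos=11 end -> active=0
Maximum simultaneous active: 4
Minimum registers needed: 4

4


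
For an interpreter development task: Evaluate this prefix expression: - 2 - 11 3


Parsing prefix expression: - 2 - 11 3
Step 1: Innermost operation '- 11 3'
  11 - 3 = 8
Step 2: Outer operation '- 2 [8]'
  2 - 8 = -6

-6


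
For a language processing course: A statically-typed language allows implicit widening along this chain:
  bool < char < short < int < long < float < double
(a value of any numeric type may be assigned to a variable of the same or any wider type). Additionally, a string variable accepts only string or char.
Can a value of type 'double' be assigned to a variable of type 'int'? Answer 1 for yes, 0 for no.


Target variable type: int
Source value type: double
Numeric ranks: double=6, int=3
Widening allowed iff rank(source) <= rank(target): 6 <= 3? No
Result: 0

0


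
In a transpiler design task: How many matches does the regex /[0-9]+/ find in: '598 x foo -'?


Pattern: /[0-9]+/ (int literals)
Input: '598 x foo -'
Scanning for matches:
  Match 1: '598'
Total matches: 1

1


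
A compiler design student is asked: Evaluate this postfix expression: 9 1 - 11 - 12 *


Processing tokens left to right:
Push 9, Push 1
Pop 9 and 1, compute 9 - 1 = 8, push 8
Push 11
Pop 8 and 11, compute 8 - 11 = -3, push -3
Push 12
Pop -3 and 12, compute -3 * 12 = -36, push -36
Stack result: -36

-36


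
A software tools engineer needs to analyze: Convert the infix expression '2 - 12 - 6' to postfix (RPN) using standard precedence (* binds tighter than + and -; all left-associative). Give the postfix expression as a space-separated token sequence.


Applying the shunting-yard algorithm:
  Operand 2 -> output
  Push '-' onto operator stack -> op-stack: [-]
  Operand 12 -> output
  See '-' (prec 1); top '-' (prec 1) >= it -> pop '-' to output
  Push '-' onto operator stack -> op-stack: [-]
  Operand 6 -> output
  End of input: pop '-' to output
Postfix result: 2 12 - 6 -

2 12 - 6 -


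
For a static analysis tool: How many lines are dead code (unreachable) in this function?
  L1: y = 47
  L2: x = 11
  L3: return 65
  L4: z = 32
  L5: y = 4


Analyzing control flow:
  L1: reachable (before return)
  L2: reachable (before return)
  L3: reachable (return statement)
  L4: DEAD (after return at L3)
  L5: DEAD (after return at L3)
Return at L3, total lines = 5
Dead lines: L4 through L5
Count: 2

2


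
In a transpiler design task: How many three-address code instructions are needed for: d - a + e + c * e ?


Expression: d - a + e + c * e
Generating three-address code (respecting * over +/- precedence):
  Instruction 1: t1 = c * e
  Instruction 2: t2 = d - a
  Instruction 3: t3 = t2 + e
  Instruction 4: t4 = t3 + t1
Total instructions: 4

4


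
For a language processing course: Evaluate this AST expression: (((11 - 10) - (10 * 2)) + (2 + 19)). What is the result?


Expression: (((11 - 10) - (10 * 2)) + (2 + 19))
Evaluating step by step:
  11 - 10 = 1
  10 * 2 = 20
  1 - 20 = -19
  2 + 19 = 21
  -19 + 21 = 2
Result: 2

2


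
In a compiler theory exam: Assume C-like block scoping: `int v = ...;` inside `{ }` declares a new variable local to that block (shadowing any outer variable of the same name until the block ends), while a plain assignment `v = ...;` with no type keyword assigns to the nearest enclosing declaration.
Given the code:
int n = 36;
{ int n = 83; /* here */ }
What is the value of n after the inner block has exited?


Analyzing scoping rules:
Outer scope: declares n = 36
Inner block: 'int n = 83;' declares a NEW n that shadows the outer one
When the block exits the inner n goes out of scope; the outer n was never modified -> 36
Result: 36

36


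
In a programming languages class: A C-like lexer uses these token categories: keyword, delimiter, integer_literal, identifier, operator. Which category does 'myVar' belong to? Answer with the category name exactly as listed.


Token: 'myVar'
Checking categories:
  identifier: YES
  integer_literal: no
  operator: no
  keyword: no
  delimiter: no
Category: identifier

identifier


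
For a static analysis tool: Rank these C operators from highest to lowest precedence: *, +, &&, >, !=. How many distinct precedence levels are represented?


Looking up precedence for each operator:
  * -> precedence 6
  + -> precedence 5
  && -> precedence 2
  > -> precedence 4
  != -> precedence 3
Sorted highest to lowest: *, +, >, !=, &&
Distinct precedence values: [6, 5, 4, 3, 2]
Number of distinct levels: 5

5


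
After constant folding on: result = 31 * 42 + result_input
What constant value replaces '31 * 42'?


Identifying constant sub-expression:
  Original: result = 31 * 42 + result_input
  31 and 42 are both compile-time constants
  Evaluating: 31 * 42 = 1302
  After folding: result = 1302 + result_input

1302


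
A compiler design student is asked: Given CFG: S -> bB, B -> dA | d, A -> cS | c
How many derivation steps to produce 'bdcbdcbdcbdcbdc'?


Grammar: S -> bB, B -> dA | d, A -> cS | c
Deriving 'bdcbdcbdcbdcbdc':
Step 1: S -> bB => bB
Step 2: B -> dA => bdA
Step 3: A -> cS => bdcS
Step 4: S -> bB => bdcbB
Step 5: B -> dA => bdcbdA
Step 6: A -> cS => bdcbdcS
Step 7: S -> bB => bdcbdcbB
Step 8: B -> dA => bdcbdcbdA
Step 9: A -> cS => bdcbdcbdcS
Step 10: S -> bB => bdcbdcbdcbB
Step 11: B -> dA => bdcbdcbdcbdA
Step 12: A -> cS => bdcbdcbdcbdcS
Step 13: S -> bB => bdcbdcbdcbdcbB
Step 14: B -> dA => bdcbdcbdcbdcbdA
Step 15: A -> c => bdcbdcbdcbdcbdc
Total derivation steps: 15

15


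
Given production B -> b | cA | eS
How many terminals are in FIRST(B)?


Production: B -> b | cA | eS
Examining each alternative for leading terminals:
  B -> b : first terminal = 'b'
  B -> cA : first terminal = 'c'
  B -> eS : first terminal = 'e'
FIRST(B) = {b, c, e}
Count: 3

3


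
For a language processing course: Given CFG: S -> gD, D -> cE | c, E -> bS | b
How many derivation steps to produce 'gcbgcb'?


Grammar: S -> gD, D -> cE | c, E -> bS | b
Deriving 'gcbgcb':
Step 1: S -> gD => gD
Step 2: D -> cE => gcE
Step 3: E -> bS => gcbS
Step 4: S -> gD => gcbgD
Step 5: D -> cE => gcbgcE
Step 6: E -> b => gcbgcb
Total derivation steps: 6

6


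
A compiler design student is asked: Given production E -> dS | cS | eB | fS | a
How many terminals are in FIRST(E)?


Production: E -> dS | cS | eB | fS | a
Examining each alternative for leading terminals:
  E -> dS : first terminal = 'd'
  E -> cS : first terminal = 'c'
  E -> eB : first terminal = 'e'
  E -> fS : first terminal = 'f'
  E -> a : first terminal = 'a'
FIRST(E) = {a, c, d, e, f}
Count: 5

5


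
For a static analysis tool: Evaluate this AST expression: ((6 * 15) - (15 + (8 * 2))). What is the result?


Expression: ((6 * 15) - (15 + (8 * 2)))
Evaluating step by step:
  6 * 15 = 90
  8 * 2 = 16
  15 + 16 = 31
  90 - 31 = 59
Result: 59

59


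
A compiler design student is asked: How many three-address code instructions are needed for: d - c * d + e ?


Expression: d - c * d + e
Generating three-address code (respecting * over +/- precedence):
  Instruction 1: t1 = c * d
  Instruction 2: t2 = d - t1
  Instruction 3: t3 = t2 + e
Total instructions: 3

3


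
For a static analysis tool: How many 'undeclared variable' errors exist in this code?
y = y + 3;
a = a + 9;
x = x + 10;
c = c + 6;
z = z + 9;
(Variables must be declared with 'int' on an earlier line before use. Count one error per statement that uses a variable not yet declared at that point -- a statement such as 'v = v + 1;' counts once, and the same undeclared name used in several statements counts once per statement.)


Scanning code line by line:
  Line 1: use 'y' -> ERROR (undeclared)
  Line 2: use 'a' -> ERROR (undeclared)
  Line 3: use 'x' -> ERROR (undeclared)
  Line 4: use 'c' -> ERROR (undeclared)
  Line 5: use 'z' -> ERROR (undeclared)
Total undeclared variable errors: 5

5


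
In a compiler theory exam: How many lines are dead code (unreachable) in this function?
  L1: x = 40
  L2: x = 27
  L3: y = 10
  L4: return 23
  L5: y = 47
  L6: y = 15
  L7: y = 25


Analyzing control flow:
  L1: reachable (before return)
  L2: reachable (before return)
  L3: reachable (before return)
  L4: reachable (return statement)
  L5: DEAD (after return at L4)
  L6: DEAD (after return at L4)
  L7: DEAD (after return at L4)
Return at L4, total lines = 7
Dead lines: L5 through L7
Count: 3

3


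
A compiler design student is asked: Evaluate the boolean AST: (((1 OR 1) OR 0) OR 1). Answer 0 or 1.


Step 1: Evaluate inner node
  1 OR 1 = 1
Step 2: Evaluate next node
  1 OR 0 = 1
Step 3: Evaluate root node
  1 OR 1 = 1

1


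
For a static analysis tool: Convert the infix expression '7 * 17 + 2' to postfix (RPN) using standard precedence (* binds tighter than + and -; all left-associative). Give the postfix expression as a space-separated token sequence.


Applying the shunting-yard algorithm:
  Operand 7 -> output
  Push '*' onto operator stack -> op-stack: [*]
  Operand 17 -> output
  See '+' (prec 1); top '*' (prec 2) >= it -> pop '*' to output
  Push '+' onto operator stack -> op-stack: [+]
  Operand 2 -> output
  End of input: pop '+' to output
Postfix result: 7 17 * 2 +

7 17 * 2 +


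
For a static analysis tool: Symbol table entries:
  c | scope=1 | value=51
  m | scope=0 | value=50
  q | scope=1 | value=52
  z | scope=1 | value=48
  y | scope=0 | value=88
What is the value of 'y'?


Searching symbol table for 'y':
  c | scope=1 | value=51
  m | scope=0 | value=50
  q | scope=1 | value=52
  z | scope=1 | value=48
  y | scope=0 | value=88 <- MATCH
Found 'y' at scope 0 with value 88

88


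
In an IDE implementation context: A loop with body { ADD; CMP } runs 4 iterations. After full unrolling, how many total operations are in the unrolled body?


Loop body operations: ADD, CMP (2 ops per iteration)
Unrolling 4 iterations:
  Iteration 1: ADD, CMP (2 ops)
  Iteration 2: ADD, CMP (2 ops)
  Iteration 3: ADD, CMP (2 ops)
  Iteration 4: ADD, CMP (2 ops)
Total: 4 iterations * 2 ops/iter = 8 operations

8


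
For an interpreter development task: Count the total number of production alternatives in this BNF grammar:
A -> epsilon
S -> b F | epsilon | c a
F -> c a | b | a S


Counting alternatives per rule:
  A: 1 alternative(s)
  S: 3 alternative(s)
  F: 3 alternative(s)
Sum: 1 + 3 + 3 = 7

7


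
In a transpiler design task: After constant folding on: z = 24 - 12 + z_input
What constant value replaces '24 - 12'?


Identifying constant sub-expression:
  Original: z = 24 - 12 + z_input
  24 and 12 are both compile-time constants
  Evaluating: 24 - 12 = 12
  After folding: z = 12 + z_input

12


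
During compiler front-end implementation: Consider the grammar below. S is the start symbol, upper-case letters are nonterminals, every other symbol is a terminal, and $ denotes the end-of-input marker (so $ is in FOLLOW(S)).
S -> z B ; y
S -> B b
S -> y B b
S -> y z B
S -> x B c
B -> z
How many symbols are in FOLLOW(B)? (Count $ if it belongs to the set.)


S is the start symbol and does not occur in any rule body, so FOLLOW(S) = {$}.
Examining every occurrence of B in a rule body:
  S -> z B ; y : B is followed by terminal ';' -> add ';'
  S -> B b : B is followed by terminal 'b' -> add 'b'
  S -> y B b : B is followed by terminal 'b' -> add 'b' (already in the set)
  S -> y z B : B is at the right end -> add FOLLOW(S) = {$}
  S -> x B c : B is followed by terminal 'c' -> add 'c'
  B -> z : B does not occur in the body -> contributes nothing
FOLLOW(B) = {;, b, c, $}
Count: 4

4


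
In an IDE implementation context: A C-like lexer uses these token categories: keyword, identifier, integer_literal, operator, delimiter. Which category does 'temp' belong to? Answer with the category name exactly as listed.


Token: 'temp'
Checking categories:
  identifier: YES
  integer_literal: no
  operator: no
  keyword: no
  delimiter: no
Category: identifier

identifier


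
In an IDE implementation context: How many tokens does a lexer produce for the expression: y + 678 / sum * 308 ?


Scanning 'y + 678 / sum * 308'
Token 1: 'y' -> identifier
Token 2: '+' -> operator
Token 3: '678' -> integer_literal
Token 4: '/' -> operator
Token 5: 'sum' -> identifier
Token 6: '*' -> operator
Token 7: '308' -> integer_literal
Total tokens: 7

7


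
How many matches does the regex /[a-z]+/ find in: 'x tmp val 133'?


Pattern: /[a-z]+/ (identifiers)
Input: 'x tmp val 133'
Scanning for matches:
  Match 1: 'x'
  Match 2: 'tmp'
  Match 3: 'val'
Total matches: 3

3


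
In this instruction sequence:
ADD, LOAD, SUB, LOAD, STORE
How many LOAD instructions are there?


Scanning instruction sequence for LOAD:
  Position 1: ADD
  Position 2: LOAD <- MATCH
  Position 3: SUB
  Position 4: LOAD <- MATCH
  Position 5: STORE
Matches at positions: [2, 4]
Total LOAD count: 2

2


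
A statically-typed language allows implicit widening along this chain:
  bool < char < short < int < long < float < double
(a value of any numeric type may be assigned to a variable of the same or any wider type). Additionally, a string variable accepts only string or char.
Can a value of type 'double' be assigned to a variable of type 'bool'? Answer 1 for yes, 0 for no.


Target variable type: bool
Source value type: double
Numeric ranks: double=6, bool=0
Widening allowed iff rank(source) <= rank(target): 6 <= 0? No
Result: 0

0


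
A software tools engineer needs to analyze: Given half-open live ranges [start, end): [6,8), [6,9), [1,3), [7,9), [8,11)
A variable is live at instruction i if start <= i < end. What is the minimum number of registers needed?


Live ranges:
  Var0: [6, 8)
  Var1: [6, 9)
  Var2: [1, 3)
  Var3: [7, 9)
  Var4: [8, 11)
Sweep-line events (position, delta, active):
  pos=1 start -> active=1
  pos=3 end -> active=0
  pos=6 start -> active=1
  pos=6 start -> active=2
  pos=7 start -> active=3
  pos=8 end -> active=2
  pos=8 start -> active=3
  pos=9 end -> active=2
  pos=9 end -> active=1
  pos=11 end -> active=0
Maximum simultaneous active: 3
Minimum registers needed: 3

3


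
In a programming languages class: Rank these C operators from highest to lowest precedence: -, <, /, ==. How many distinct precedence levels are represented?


Looking up precedence for each operator:
  - -> precedence 5
  < -> precedence 4
  / -> precedence 6
  == -> precedence 3
Sorted highest to lowest: /, -, <, ==
Distinct precedence values: [6, 5, 4, 3]
Number of distinct levels: 4

4


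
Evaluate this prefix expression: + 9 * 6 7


Parsing prefix expression: + 9 * 6 7
Step 1: Innermost operation '* 6 7'
  6 * 7 = 42
Step 2: Outer operation '+ 9 [42]'
  9 + 42 = 51

51


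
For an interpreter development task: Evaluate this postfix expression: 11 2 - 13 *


Processing tokens left to right:
Push 11, Push 2
Pop 11 and 2, compute 11 - 2 = 9, push 9
Push 13
Pop 9 and 13, compute 9 * 13 = 117, push 117
Stack result: 117

117


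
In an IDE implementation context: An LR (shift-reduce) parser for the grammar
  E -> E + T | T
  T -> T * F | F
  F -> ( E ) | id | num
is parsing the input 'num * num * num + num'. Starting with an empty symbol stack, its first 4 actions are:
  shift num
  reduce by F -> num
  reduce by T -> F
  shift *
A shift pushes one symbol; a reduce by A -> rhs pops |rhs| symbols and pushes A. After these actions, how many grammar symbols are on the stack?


Tracking the symbol stack through each action:
  Action 1: shift 'num' : push -> stack = [num] (size 1)
  Action 2: reduce by F -> num : pop 1, push F -> stack = [F] (size 1)
  Action 3: reduce by T -> F : pop 1, push T -> stack = [T] (size 1)
  Action 4: shift '*' : push -> stack = [T, *] (size 2)
Final stack size: 2

2


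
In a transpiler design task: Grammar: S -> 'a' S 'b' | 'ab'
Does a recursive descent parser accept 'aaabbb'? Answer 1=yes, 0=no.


Grammar accepts strings of the form a^n b^n (n >= 1)
Word: 'aaabbb'
Counting: 3 a's and 3 b's
Check: 3 == 3? Yes
Derivation (S -> aSb applied 2 time(s), then S -> ab): S => aSb => aaSbb => aaabbb
Accepted

1


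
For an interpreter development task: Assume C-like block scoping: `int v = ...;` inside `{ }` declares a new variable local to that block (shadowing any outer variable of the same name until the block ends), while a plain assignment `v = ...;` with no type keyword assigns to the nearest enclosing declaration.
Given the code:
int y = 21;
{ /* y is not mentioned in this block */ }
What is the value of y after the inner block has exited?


Analyzing scoping rules:
Outer scope: declares y = 21
Inner block: y is neither redeclared nor assigned -> unchanged
After the block -> 21
Result: 21

21


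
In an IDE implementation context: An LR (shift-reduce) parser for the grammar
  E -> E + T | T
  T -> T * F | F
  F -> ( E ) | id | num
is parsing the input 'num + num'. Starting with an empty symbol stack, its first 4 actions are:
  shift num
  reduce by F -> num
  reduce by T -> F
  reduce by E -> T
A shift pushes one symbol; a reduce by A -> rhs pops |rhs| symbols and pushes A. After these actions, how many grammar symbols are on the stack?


Tracking the symbol stack through each action:
  Action 1: shift 'num' : push -> stack = [num] (size 1)
  Action 2: reduce by F -> num : pop 1, push F -> stack = [F] (size 1)
  Action 3: reduce by T -> F : pop 1, push T -> stack = [T] (size 1)
  Action 4: reduce by E -> T : pop 1, push E -> stack = [E] (size 1)
Final stack size: 1

1


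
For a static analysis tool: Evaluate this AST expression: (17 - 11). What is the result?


Expression: (17 - 11)
Evaluating step by step:
  17 - 11 = 6
Result: 6

6


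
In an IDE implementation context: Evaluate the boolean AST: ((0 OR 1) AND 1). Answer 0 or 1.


Step 1: Evaluate inner node
  0 OR 1 = 1
Step 2: Evaluate root node
  1 AND 1 = 1

1


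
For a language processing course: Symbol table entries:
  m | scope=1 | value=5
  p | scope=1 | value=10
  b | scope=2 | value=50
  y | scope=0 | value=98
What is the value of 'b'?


Searching symbol table for 'b':
  m | scope=1 | value=5
  p | scope=1 | value=10
  b | scope=2 | value=50 <- MATCH
  y | scope=0 | value=98
Found 'b' at scope 2 with value 50

50


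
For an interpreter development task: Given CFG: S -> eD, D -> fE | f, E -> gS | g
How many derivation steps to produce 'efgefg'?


Grammar: S -> eD, D -> fE | f, E -> gS | g
Deriving 'efgefg':
Step 1: S -> eD => eD
Step 2: D -> fE => efE
Step 3: E -> gS => efgS
Step 4: S -> eD => efgeD
Step 5: D -> fE => efgefE
Step 6: E -> g => efgefg
Total derivation steps: 6

6


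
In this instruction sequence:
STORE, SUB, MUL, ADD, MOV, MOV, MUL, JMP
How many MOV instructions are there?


Scanning instruction sequence for MOV:
  Position 1: STORE
  Position 2: SUB
  Position 3: MUL
  Position 4: ADD
  Position 5: MOV <- MATCH
  Position 6: MOV <- MATCH
  Position 7: MUL
  Position 8: JMP
Matches at positions: [5, 6]
Total MOV count: 2

2


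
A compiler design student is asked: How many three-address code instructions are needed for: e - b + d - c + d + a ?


Expression: e - b + d - c + d + a
Generating three-address code (respecting * over +/- precedence):
  Instruction 1: t1 = e - b
  Instruction 2: t2 = t1 + d
  Instruction 3: t3 = t2 - c
  Instruction 4: t4 = t3 + d
  Instruction 5: t5 = t4 + a
Total instructions: 5

5


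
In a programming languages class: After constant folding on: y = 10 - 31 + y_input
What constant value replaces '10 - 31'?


Identifying constant sub-expression:
  Original: y = 10 - 31 + y_input
  10 and 31 are both compile-time constants
  Evaluating: 10 - 31 = -21
  After folding: y = -21 + y_input

-21


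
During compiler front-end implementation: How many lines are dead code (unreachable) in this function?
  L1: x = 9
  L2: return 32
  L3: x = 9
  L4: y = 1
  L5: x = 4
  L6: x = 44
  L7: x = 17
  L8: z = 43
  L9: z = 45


Analyzing control flow:
  L1: reachable (before return)
  L2: reachable (return statement)
  L3: DEAD (after return at L2)
  L4: DEAD (after return at L2)
  L5: DEAD (after return at L2)
  L6: DEAD (after return at L2)
  L7: DEAD (after return at L2)
  L8: DEAD (after return at L2)
  L9: DEAD (after return at L2)
Return at L2, total lines = 9
Dead lines: L3 through L9
Count: 7

7


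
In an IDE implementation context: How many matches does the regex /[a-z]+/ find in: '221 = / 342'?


Pattern: /[a-z]+/ (identifiers)
Input: '221 = / 342'
Scanning for matches:
Total matches: 0

0


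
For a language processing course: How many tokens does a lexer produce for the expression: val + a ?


Scanning 'val + a'
Token 1: 'val' -> identifier
Token 2: '+' -> operator
Token 3: 'a' -> identifier
Total tokens: 3

3


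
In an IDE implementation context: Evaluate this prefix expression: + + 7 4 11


Parsing prefix expression: + + 7 4 11
Step 1: Innermost operation '+ 7 4'
  7 + 4 = 11
Step 2: Outer operation '+ [11] 11'
  11 + 11 = 22

22


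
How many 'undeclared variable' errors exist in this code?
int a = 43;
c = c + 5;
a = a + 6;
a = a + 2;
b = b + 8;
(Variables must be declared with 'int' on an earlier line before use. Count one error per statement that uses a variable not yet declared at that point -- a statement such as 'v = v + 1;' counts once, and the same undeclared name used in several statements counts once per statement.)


Scanning code line by line:
  Line 1: declare 'a' -> declared = ['a']
  Line 2: use 'c' -> ERROR (undeclared)
  Line 3: use 'a' -> OK (declared)
  Line 4: use 'a' -> OK (declared)
  Line 5: use 'b' -> ERROR (undeclared)
Total undeclared variable errors: 2

2


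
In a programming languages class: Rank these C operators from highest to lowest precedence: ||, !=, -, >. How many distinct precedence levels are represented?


Looking up precedence for each operator:
  || -> precedence 1
  != -> precedence 3
  - -> precedence 5
  > -> precedence 4
Sorted highest to lowest: -, >, !=, ||
Distinct precedence values: [5, 4, 3, 1]
Number of distinct levels: 4

4


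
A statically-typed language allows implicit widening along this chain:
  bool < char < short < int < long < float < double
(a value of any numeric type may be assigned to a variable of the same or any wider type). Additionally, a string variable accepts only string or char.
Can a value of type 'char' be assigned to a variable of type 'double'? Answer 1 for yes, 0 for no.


Target variable type: double
Source value type: char
Numeric ranks: char=1, double=6
Widening allowed iff rank(source) <= rank(target): 1 <= 6? Yes
Result: 1

1


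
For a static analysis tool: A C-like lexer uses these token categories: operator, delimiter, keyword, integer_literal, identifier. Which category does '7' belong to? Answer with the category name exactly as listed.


Token: '7'
Checking categories:
  identifier: no
  integer_literal: YES
  operator: no
  keyword: no
  delimiter: no
Category: integer_literal

integer_literal
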